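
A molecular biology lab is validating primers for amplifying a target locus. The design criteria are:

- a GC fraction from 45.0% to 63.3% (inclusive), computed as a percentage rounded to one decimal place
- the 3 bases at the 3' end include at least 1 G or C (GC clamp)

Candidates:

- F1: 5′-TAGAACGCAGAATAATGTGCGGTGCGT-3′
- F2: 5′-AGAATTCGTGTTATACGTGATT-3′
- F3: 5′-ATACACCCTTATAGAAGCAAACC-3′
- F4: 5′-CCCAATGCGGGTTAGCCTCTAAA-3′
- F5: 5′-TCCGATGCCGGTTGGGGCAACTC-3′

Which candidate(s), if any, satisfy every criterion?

F1 only.

F1 (27 nt, A=8 T=6 G=9 C=4): GC 13/27 = 48.1% ✓; 3' end CGT has 2 G/C ✓ — passes.
F2 (22 nt, A=6 T=9 G=5 C=2): GC 7/22 = 31.8%, outside 45.0–63.3% ✗; 3' end ATT has 0 G/C, need ≥1 ✗ — fails.
F3 (23 nt, A=10 T=4 G=2 C=7): GC 9/23 = 39.1%, outside 45.0–63.3% ✗; 3' end ACC has 2 G/C ✓ — fails.
F4 (23 nt, A=6 T=5 G=5 C=7): GC 12/23 = 52.2% ✓; 3' end AAA has 0 G/C, need ≥1 ✗ — fails.
F5 (23 nt, A=3 T=5 G=8 C=7): GC 15/23 = 65.2%, outside 45.0–63.3% ✗; 3' end CTC has 2 G/C ✓ — fails.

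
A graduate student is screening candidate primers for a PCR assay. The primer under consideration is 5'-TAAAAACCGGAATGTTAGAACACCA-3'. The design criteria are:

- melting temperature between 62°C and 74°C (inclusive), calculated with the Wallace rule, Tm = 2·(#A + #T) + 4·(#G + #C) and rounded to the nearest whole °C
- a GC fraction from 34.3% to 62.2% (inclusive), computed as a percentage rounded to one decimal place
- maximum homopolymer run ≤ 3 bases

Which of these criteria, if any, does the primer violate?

Base counts: A=12, T=4, G=4, C=5 (length 25).
Tm: Tm = 2·16 + 4·9 = 68°C ✓
GC content: GC 9/25 = 36.0% ✓
homopolymer run: longest run = 5, exceeds 3 ✗

Fails: homopolymer run.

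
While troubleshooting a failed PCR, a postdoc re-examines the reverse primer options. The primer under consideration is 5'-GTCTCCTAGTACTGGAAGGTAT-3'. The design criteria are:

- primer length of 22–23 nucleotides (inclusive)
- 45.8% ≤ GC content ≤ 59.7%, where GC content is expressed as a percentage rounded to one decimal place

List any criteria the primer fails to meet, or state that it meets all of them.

Fails: GC content.

Base counts: A=5, T=7, G=6, C=4 (length 22).
length: length 22 ✓
GC content: GC 10/22 = 45.5%, outside 45.8–59.7% ✗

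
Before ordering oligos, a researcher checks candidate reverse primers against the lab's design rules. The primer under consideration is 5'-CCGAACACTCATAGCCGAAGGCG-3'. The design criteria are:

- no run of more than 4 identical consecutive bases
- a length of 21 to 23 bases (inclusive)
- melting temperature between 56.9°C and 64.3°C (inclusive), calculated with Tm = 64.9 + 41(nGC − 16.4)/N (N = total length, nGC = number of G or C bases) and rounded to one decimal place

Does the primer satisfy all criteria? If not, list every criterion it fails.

Base counts: A=7, T=2, G=6, C=8 (length 23).
homopolymer run: longest run = 2 ✓
length: length 23 ✓
Tm: Tm = 64.9 + 41·(14 − 16.4)/23 = 60.6°C ✓

Meets all criteria.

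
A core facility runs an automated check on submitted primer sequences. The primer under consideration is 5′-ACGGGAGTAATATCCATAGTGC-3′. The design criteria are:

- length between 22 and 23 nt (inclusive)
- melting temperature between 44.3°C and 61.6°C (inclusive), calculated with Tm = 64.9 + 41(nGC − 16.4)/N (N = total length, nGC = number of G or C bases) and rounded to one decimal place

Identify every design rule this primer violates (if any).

Base counts: A=7, T=5, G=6, C=4 (length 22).
length: length 22 ✓
Tm: Tm = 64.9 + 41·(10 − 16.4)/22 = 53.0°C ✓

Meets all criteria.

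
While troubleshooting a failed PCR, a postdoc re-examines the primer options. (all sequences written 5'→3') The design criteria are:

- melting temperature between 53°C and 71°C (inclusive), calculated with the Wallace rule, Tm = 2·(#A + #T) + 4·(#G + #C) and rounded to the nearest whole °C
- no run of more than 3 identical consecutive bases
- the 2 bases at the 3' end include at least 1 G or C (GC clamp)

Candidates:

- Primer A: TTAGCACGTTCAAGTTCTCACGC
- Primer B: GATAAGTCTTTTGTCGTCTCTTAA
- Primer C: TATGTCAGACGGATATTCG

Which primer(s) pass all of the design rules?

Primer A and Primer C.

Primer A (23 nt, A=5 T=7 G=4 C=7): Tm = 2·12 + 4·11 = 68°C ✓; longest run = 2 ✓; 3' end GC has 2 G/C ✓ — passes.
Primer B (24 nt, A=5 T=11 G=4 C=4): Tm = 2·16 + 4·8 = 64°C ✓; longest run = 4, exceeds 3 ✗; 3' end AA has 0 G/C, need ≥1 ✗ — fails.
Primer C (19 nt, A=5 T=6 G=5 C=3): Tm = 2·11 + 4·8 = 54°C ✓; longest run = 2 ✓; 3' end CG has 2 G/C ✓ — passes.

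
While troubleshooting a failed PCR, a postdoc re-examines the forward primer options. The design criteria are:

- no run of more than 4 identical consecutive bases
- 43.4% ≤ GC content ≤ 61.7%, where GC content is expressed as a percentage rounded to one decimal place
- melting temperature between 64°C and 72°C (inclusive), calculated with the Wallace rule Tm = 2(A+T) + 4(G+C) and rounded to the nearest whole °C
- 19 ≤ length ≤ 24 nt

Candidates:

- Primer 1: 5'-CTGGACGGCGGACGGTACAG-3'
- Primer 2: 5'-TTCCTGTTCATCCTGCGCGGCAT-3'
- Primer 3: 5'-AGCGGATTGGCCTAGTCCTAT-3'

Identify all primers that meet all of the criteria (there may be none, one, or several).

Primer 1 (20 nt, A=4 T=2 G=9 C=5): longest run = 2 ✓; GC 14/20 = 70.0%, outside 43.4–61.7% ✗; Tm = 2·6 + 4·14 = 68°C ✓; length 20 ✓ — fails.
Primer 2 (23 nt, A=2 T=8 G=5 C=8): longest run = 2 ✓; GC 13/23 = 56.5% ✓; Tm = 2·10 + 4·13 = 72°C ✓; length 23 ✓ — passes.
Primer 3 (21 nt, A=4 T=6 G=6 C=5): longest run = 2 ✓; GC 11/21 = 52.4% ✓; Tm = 2·10 + 4·11 = 64°C ✓; length 21 ✓ — passes.

Primer 2 and Primer 3.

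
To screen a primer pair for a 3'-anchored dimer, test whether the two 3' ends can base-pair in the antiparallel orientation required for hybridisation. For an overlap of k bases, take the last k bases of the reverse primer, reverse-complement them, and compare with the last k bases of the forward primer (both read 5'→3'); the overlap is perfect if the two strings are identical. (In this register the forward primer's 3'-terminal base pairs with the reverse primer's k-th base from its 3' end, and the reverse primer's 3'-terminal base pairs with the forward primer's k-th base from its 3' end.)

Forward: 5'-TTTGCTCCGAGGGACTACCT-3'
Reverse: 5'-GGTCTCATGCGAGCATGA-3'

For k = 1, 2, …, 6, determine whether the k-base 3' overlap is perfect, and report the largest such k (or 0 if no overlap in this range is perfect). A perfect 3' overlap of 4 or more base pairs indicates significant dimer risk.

Longest perfect overlap: 1 complementary base pair; below the dimer-risk threshold (threshold 4).

Last 6 bases (5'→3') — forward …CTACCT, reverse …GCATGA.
Reverse complement of the reverse primer's last 6 bases: TCATGC; its first k bases are the reverse complement of the reverse primer's last k bases, so a perfect k-base overlap needs the forward primer's last k bases to equal them.
Comparing (forward last k vs required): k=1: T vs T ✓; k=2: CT vs TC ✗; k=3: CCT vs TCA ✗; k=4: ACCT vs TCAT ✗; k=5: TACCT vs TCATG ✗; k=6: CTACCT vs TCATGC ✗.
Only k = 1 is perfect, so the longest perfect 3' overlap is 1.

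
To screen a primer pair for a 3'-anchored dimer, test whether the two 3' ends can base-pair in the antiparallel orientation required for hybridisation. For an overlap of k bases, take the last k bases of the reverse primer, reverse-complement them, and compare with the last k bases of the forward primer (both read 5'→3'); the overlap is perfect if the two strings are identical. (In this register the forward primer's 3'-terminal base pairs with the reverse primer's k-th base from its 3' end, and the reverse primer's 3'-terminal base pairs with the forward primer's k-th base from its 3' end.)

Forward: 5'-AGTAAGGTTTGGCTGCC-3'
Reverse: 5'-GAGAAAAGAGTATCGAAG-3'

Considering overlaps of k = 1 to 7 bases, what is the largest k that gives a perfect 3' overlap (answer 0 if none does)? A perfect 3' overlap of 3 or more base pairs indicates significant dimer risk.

Last 7 bases (5'→3') — forward …GGCTGCC, reverse …ATCGAAG.
Reverse complement of the reverse primer's last 7 bases: CTTCGAT; its first k bases are the reverse complement of the reverse primer's last k bases, so a perfect k-base overlap needs the forward primer's last k bases to equal them.
Comparing (forward last k vs required): k=1: C vs C ✓; k=2: CC vs CT ✗; k=3: GCC vs CTT ✗; k=4: TGCC vs CTTC ✗; k=5: CTGCC vs CTTCG ✗; k=6: GCTGCC vs CTTCGA ✗; k=7: GGCTGCC vs CTTCGAT ✗.
Only k = 1 is perfect, so the longest perfect 3' overlap is 1.

Longest perfect overlap: 1 complementary base pair; below the dimer-risk threshold (threshold 3).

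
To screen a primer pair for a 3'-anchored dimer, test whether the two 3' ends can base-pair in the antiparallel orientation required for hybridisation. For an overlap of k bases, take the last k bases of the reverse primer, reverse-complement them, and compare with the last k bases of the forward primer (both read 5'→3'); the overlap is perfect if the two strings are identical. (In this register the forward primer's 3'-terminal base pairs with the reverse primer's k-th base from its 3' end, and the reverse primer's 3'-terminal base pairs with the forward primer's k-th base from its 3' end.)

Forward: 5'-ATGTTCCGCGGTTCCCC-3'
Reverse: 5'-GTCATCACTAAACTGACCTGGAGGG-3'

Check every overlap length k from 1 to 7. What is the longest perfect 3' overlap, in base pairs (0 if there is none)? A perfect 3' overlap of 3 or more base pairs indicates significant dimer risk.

Longest perfect overlap: 3 complementary base pairs; significant dimer risk (threshold 3).

Last 7 bases (5'→3') — forward …GTTCCCC, reverse …TGGAGGG.
Reverse complement of the reverse primer's last 7 bases: CCCTCCA; its first k bases are the reverse complement of the reverse primer's last k bases, so a perfect k-base overlap needs the forward primer's last k bases to equal them.
Comparing (forward last k vs required): k=1: C vs C ✓; k=2: CC vs CC ✓; k=3: CCC vs CCC ✓; k=4: CCCC vs CCCT ✗; k=5: TCCCC vs CCCTC ✗; k=6: TTCCCC vs CCCTCC ✗; k=7: GTTCCCC vs CCCTCCA ✗.
Perfect overlaps at k = 1, 2, 3; the largest is 3.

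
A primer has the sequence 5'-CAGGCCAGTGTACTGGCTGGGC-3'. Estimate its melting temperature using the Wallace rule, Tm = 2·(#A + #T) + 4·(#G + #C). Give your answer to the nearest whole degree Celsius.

Base counts: A=3, T=4, G=9, C=6 (length 22).
Tm = 2·(3+4) + 4·(9+6) = 2·7 + 4·15 = 14 + 60 = 74°C.

74°C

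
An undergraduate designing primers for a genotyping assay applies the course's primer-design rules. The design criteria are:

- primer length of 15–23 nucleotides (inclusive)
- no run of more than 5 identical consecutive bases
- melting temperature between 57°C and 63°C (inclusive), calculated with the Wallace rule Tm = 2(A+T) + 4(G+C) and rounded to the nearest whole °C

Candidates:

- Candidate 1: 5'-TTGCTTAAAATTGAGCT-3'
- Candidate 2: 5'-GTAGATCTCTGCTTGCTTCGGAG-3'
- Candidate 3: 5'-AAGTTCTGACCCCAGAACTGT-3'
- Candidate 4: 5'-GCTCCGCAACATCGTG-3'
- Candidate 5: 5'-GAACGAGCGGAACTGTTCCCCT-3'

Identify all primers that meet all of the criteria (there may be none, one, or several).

Candidate 3 only.

Candidate 1 (17 nt, A=5 T=7 G=3 C=2): length 17 ✓; longest run = 4 ✓; Tm = 2·12 + 4·5 = 44°C, outside 57–63°C ✗ — fails.
Candidate 2 (23 nt, A=3 T=8 G=7 C=5): length 23 ✓; longest run = 2 ✓; Tm = 2·11 + 4·12 = 70°C, outside 57–63°C ✗ — fails.
Candidate 3 (21 nt, A=6 T=5 G=4 C=6): length 21 ✓; longest run = 4 ✓; Tm = 2·11 + 4·10 = 62°C ✓ — passes.
Candidate 4 (16 nt, A=3 T=3 G=4 C=6): length 16 ✓; longest run = 2 ✓; Tm = 2·6 + 4·10 = 52°C, outside 57–63°C ✗ — fails.
Candidate 5 (22 nt, A=5 T=4 G=6 C=7): length 22 ✓; longest run = 4 ✓; Tm = 2·9 + 4·13 = 70°C, outside 57–63°C ✗ — fails.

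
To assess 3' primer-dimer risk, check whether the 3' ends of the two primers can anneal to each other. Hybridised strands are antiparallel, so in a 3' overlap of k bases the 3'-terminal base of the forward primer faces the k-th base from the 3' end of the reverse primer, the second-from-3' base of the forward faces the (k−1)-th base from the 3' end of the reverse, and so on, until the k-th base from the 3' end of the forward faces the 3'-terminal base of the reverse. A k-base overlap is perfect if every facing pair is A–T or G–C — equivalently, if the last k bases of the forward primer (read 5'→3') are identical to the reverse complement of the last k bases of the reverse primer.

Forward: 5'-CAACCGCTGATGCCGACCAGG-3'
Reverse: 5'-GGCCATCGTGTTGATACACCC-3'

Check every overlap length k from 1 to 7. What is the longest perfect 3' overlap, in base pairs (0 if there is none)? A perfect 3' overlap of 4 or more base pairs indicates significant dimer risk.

Last 7 bases (5'→3') — forward …GACCAGG, reverse …TACACCC.
Reverse complement of the reverse primer's last 7 bases: GGGTGTA; its first k bases are the reverse complement of the reverse primer's last k bases, so a perfect k-base overlap needs the forward primer's last k bases to equal them.
Comparing (forward last k vs required): k=1: G vs G ✓; k=2: GG vs GG ✓; k=3: AGG vs GGG ✗; k=4: CAGG vs GGGT ✗; k=5: CCAGG vs GGGTG ✗; k=6: ACCAGG vs GGGTGT ✗; k=7: GACCAGG vs GGGTGTA ✗.
Perfect overlaps at k = 1, 2; the largest is 2.

Longest perfect overlap: 2 complementary base pairs; below the dimer-risk threshold (threshold 4).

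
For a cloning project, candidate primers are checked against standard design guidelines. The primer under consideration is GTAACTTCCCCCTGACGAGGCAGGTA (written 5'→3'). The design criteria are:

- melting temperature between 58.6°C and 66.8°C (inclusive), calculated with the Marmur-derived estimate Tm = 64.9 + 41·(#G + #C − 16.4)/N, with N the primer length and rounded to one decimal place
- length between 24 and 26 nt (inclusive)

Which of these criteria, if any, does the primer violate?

Meets all criteria.

Base counts: A=6, T=5, G=7, C=8 (length 26).
Tm: Tm = 64.9 + 41·(15 − 16.4)/26 = 62.7°C ✓
length: length 26 ✓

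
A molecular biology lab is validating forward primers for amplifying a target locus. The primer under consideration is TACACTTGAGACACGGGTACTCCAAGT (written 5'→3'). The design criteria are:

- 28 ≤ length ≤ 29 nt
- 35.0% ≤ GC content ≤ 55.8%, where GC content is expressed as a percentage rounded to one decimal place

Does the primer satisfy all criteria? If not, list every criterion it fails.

Fails: length.

Base counts: A=8, T=6, G=6, C=7 (length 27).
length: length 27, outside 28–29 ✗
GC content: GC 13/27 = 48.1% ✓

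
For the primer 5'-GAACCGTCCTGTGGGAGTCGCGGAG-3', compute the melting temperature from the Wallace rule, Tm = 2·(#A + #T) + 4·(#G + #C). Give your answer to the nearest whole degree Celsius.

Base counts: A=4, T=4, G=11, C=6 (length 25).
Tm = 2·(4+4) + 4·(11+6) = 2·8 + 4·17 = 16 + 68 = 84°C.

84°C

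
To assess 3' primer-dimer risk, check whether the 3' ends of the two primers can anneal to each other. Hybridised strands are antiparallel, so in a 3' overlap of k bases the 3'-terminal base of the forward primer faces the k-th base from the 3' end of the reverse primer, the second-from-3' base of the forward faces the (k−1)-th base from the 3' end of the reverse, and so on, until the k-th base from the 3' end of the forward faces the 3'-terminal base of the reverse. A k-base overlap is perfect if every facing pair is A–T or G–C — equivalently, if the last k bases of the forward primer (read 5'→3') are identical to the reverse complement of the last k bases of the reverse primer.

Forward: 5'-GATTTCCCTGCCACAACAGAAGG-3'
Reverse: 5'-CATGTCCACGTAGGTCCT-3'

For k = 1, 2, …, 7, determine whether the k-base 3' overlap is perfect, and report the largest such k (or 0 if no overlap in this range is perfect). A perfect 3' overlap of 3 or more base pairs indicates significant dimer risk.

Longest perfect overlap: 3 complementary base pairs; significant dimer risk (threshold 3).

Last 7 bases (5'→3') — forward …CAGAAGG, reverse …AGGTCCT.
Reverse complement of the reverse primer's last 7 bases: AGGACCT; its first k bases are the reverse complement of the reverse primer's last k bases, so a perfect k-base overlap needs the forward primer's last k bases to equal them.
Comparing (forward last k vs required): k=1: G vs A ✗; k=2: GG vs AG ✗; k=3: AGG vs AGG ✓; k=4: AAGG vs AGGA ✗; k=5: GAAGG vs AGGAC ✗; k=6: AGAAGG vs AGGACC ✗; k=7: CAGAAGG vs AGGACCT ✗.
Only k = 3 is perfect, so the longest perfect 3' overlap is 3.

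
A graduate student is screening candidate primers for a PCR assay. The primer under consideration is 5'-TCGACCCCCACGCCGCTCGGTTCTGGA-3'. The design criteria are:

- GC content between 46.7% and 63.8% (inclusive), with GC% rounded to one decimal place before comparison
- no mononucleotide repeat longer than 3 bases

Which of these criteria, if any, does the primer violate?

Fails: GC content, homopolymer run.

Base counts: A=3, T=5, G=7, C=12 (length 27).
GC content: GC 19/27 = 70.4%, outside 46.7–63.8% ✗
homopolymer run: longest run = 5, exceeds 3 ✗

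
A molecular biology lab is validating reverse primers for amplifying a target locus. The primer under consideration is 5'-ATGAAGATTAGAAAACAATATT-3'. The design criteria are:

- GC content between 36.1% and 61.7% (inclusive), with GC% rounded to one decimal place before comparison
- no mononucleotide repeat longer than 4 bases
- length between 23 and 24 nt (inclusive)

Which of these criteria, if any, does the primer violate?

Fails: GC content, length.

Base counts: A=12, T=6, G=3, C=1 (length 22).
GC content: GC 4/22 = 18.2%, outside 36.1–61.7% ✗
homopolymer run: longest run = 4 ✓
length: length 22, outside 23–24 ✗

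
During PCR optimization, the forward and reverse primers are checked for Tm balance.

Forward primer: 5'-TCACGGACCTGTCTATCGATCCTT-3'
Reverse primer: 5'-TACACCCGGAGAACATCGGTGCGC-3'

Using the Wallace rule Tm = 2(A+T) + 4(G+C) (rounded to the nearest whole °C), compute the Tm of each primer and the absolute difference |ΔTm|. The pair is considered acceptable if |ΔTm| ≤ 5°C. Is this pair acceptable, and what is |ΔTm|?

Forward: A=4 T=8 G=4 C=8 → Tm = 2·12 + 4·12 = 72°C.
Reverse: A=6 T=3 G=7 C=8 → Tm = 2·9 + 4·15 = 78°C.
|ΔTm| = |72 − 78| = 6°C, > 5°C.

|ΔTm| = 6°C; the pair is not acceptable.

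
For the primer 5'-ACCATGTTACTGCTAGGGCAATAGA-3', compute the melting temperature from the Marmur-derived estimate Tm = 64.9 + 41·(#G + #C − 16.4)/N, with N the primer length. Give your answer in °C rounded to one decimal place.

56.0°C

Base counts: A=8, T=6, G=6, C=5; G+C = 11, N = 25.
Tm = 64.9 + 41·(11 − 16.4)/25 = 64.9 + -221.40/25 = 56.0°C.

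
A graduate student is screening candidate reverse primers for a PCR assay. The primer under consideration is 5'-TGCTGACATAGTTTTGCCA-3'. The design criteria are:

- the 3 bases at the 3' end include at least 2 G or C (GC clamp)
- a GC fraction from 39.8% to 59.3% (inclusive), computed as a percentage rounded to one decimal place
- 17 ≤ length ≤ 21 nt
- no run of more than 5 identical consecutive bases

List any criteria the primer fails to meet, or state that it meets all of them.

Meets all criteria.

Base counts: A=4, T=7, G=4, C=4 (length 19).
GC clamp: 3' end CCA has 2 G/C ✓
GC content: GC 8/19 = 42.1% ✓
length: length 19 ✓
homopolymer run: longest run = 4 ✓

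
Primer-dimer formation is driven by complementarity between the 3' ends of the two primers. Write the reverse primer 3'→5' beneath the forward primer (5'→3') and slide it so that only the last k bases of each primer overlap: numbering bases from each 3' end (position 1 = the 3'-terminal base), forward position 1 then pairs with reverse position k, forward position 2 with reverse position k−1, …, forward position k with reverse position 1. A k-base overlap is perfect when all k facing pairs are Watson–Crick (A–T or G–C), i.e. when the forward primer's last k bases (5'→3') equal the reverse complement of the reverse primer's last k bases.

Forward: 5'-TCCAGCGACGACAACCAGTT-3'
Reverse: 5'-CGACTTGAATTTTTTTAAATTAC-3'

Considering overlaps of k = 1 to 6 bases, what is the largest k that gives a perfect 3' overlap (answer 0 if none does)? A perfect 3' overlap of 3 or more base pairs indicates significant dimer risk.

Longest perfect overlap: 0 complementary base pairs; below the dimer-risk threshold (threshold 3).

Last 6 bases (5'→3') — forward …CCAGTT, reverse …AATTAC.
Reverse complement of the reverse primer's last 6 bases: GTAATT; its first k bases are the reverse complement of the reverse primer's last k bases, so a perfect k-base overlap needs the forward primer's last k bases to equal them.
Comparing (forward last k vs required): k=1: T vs G ✗; k=2: TT vs GT ✗; k=3: GTT vs GTA ✗; k=4: AGTT vs GTAA ✗; k=5: CAGTT vs GTAAT ✗; k=6: CCAGTT vs GTAATT ✗.
No overlap length from 1 to 6 is perfect, so the longest perfect 3' overlap is 0.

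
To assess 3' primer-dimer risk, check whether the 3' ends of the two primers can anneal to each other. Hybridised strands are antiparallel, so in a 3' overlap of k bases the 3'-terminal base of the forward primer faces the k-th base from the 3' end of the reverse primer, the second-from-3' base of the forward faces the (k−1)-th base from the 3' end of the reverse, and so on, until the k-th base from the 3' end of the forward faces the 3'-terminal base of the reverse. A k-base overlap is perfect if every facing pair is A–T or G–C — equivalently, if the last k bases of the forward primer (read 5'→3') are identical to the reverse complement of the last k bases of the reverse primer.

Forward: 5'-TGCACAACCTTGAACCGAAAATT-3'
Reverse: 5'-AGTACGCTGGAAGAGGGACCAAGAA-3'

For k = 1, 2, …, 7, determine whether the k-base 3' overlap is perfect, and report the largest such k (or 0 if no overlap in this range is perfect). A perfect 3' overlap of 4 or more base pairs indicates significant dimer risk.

Last 7 bases (5'→3') — forward …GAAAATT, reverse …CCAAGAA.
Reverse complement of the reverse primer's last 7 bases: TTCTTGG; its first k bases are the reverse complement of the reverse primer's last k bases, so a perfect k-base overlap needs the forward primer's last k bases to equal them.
Comparing (forward last k vs required): k=1: T vs T ✓; k=2: TT vs TT ✓; k=3: ATT vs TTC ✗; k=4: AATT vs TTCT ✗; k=5: AAATT vs TTCTT ✗; k=6: AAAATT vs TTCTTG ✗; k=7: GAAAATT vs TTCTTGG ✗.
Perfect overlaps at k = 1, 2; the largest is 2.

Longest perfect overlap: 2 complementary base pairs; below the dimer-risk threshold (threshold 4).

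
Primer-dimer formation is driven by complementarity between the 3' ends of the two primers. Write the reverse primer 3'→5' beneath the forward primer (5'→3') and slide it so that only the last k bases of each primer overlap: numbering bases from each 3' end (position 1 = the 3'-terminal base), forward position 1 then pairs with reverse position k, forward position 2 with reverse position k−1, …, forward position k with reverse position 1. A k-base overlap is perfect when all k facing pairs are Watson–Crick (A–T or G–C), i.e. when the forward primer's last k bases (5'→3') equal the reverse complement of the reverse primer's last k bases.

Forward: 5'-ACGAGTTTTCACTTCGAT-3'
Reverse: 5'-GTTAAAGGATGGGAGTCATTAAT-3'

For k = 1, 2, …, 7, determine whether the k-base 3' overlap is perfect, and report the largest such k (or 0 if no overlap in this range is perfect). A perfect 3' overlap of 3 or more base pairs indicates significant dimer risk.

Last 7 bases (5'→3') — forward …CTTCGAT, reverse …CATTAAT.
Reverse complement of the reverse primer's last 7 bases: ATTAATG; its first k bases are the reverse complement of the reverse primer's last k bases, so a perfect k-base overlap needs the forward primer's last k bases to equal them.
Comparing (forward last k vs required): k=1: T vs A ✗; k=2: AT vs AT ✓; k=3: GAT vs ATT ✗; k=4: CGAT vs ATTA ✗; k=5: TCGAT vs ATTAA ✗; k=6: TTCGAT vs ATTAAT ✗; k=7: CTTCGAT vs ATTAATG ✗.
Only k = 2 is perfect, so the longest perfect 3' overlap is 2.

Longest perfect overlap: 2 complementary base pairs; below the dimer-risk threshold (threshold 3).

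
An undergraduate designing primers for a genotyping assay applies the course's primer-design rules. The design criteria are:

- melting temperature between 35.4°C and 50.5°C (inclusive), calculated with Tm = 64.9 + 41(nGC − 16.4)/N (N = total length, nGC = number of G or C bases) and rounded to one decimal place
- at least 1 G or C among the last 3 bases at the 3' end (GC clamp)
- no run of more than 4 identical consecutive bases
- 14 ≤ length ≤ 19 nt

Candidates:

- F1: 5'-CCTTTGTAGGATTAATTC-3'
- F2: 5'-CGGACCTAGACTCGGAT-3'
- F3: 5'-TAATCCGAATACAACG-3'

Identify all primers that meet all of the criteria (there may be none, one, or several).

F1 (18 nt, A=4 T=8 G=3 C=3): Tm = 64.9 + 41·(6 − 16.4)/18 = 41.2°C ✓; 3' end TTC has 1 G/C ✓; longest run = 3 ✓; length 18 ✓ — passes.
F2 (17 nt, A=4 T=3 G=5 C=5): Tm = 64.9 + 41·(10 − 16.4)/17 = 49.5°C ✓; 3' end GAT has 1 G/C ✓; longest run = 2 ✓; length 17 ✓ — passes.
F3 (16 nt, A=7 T=3 G=2 C=4): Tm = 64.9 + 41·(6 − 16.4)/16 = 38.3°C ✓; 3' end ACG has 2 G/C ✓; longest run = 2 ✓; length 16 ✓ — passes.

F1, F2 and F3.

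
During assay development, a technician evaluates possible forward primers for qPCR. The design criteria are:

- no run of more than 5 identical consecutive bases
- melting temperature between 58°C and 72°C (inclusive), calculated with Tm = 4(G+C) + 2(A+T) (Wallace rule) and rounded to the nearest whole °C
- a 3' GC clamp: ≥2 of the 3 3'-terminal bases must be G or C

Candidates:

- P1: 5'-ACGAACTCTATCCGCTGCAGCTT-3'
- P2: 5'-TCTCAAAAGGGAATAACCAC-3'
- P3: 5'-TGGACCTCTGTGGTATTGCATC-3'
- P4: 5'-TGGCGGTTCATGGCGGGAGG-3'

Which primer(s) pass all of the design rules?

P4 only.

P1 (23 nt, A=5 T=6 G=4 C=8): longest run = 2 ✓; Tm = 2·11 + 4·12 = 70°C ✓; 3' end CTT has 1 G/C, need ≥2 ✗ — fails.
P2 (20 nt, A=9 T=3 G=3 C=5): longest run = 4 ✓; Tm = 2·12 + 4·8 = 56°C, outside 58–72°C ✗; 3' end CAC has 2 G/C ✓ — fails.
P3 (22 nt, A=3 T=8 G=6 C=5): longest run = 2 ✓; Tm = 2·11 + 4·11 = 66°C ✓; 3' end ATC has 1 G/C, need ≥2 ✗ — fails.
P4 (20 nt, A=2 T=4 G=11 C=3): longest run = 3 ✓; Tm = 2·6 + 4·14 = 68°C ✓; 3' end AGG has 2 G/C ✓ — passes.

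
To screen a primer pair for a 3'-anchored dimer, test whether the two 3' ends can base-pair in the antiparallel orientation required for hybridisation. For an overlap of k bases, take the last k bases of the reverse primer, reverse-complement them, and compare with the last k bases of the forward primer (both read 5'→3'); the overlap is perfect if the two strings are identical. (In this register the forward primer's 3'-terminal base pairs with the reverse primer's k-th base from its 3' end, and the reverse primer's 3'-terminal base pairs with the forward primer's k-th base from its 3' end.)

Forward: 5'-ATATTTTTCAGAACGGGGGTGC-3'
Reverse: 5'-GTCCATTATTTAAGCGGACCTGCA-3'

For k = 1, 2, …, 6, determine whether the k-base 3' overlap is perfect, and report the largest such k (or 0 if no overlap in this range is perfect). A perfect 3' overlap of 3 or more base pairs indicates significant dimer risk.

Longest perfect overlap: 3 complementary base pairs; significant dimer risk (threshold 3).

Last 6 bases (5'→3') — forward …GGGTGC, reverse …CCTGCA.
Reverse complement of the reverse primer's last 6 bases: TGCAGG; its first k bases are the reverse complement of the reverse primer's last k bases, so a perfect k-base overlap needs the forward primer's last k bases to equal them.
Comparing (forward last k vs required): k=1: C vs T ✗; k=2: GC vs TG ✗; k=3: TGC vs TGC ✓; k=4: GTGC vs TGCA ✗; k=5: GGTGC vs TGCAG ✗; k=6: GGGTGC vs TGCAGG ✗.
Only k = 3 is perfect, so the longest perfect 3' overlap is 3.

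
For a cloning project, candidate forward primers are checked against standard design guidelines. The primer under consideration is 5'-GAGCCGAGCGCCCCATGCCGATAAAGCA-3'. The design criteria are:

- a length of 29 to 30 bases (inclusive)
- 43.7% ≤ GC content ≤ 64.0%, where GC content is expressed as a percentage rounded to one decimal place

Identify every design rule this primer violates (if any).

Base counts: A=8, T=2, G=8, C=10 (length 28).
length: length 28, outside 29–30 ✗
GC content: GC 18/28 = 64.3%, outside 43.7–64.0% ✗

Fails: length, GC content.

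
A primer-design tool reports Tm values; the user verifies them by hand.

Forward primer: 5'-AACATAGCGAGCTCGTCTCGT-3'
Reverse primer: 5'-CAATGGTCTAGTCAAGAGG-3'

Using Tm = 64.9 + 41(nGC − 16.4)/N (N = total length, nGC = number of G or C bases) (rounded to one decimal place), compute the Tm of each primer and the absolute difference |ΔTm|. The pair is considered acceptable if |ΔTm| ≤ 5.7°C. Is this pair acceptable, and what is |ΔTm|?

|ΔTm| = 5.5°C; the pair is acceptable.

Forward: G+C = 11, N = 21 → Tm = 64.9 + 41·(11 − 16.4)/21 = 54.4°C.
Reverse: G+C = 9, N = 19 → Tm = 64.9 + 41·(9 − 16.4)/19 = 48.9°C.
|ΔTm| = |54.4 − 48.9| = 5.5°C, ≤ 5.7°C.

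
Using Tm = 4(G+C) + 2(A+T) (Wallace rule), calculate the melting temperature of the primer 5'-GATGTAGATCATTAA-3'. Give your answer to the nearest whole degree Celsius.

38°C

Base counts: A=6, T=5, G=3, C=1 (length 15).
Tm = 2·(6+5) + 4·(3+1) = 2·11 + 4·4 = 22 + 16 = 38°C.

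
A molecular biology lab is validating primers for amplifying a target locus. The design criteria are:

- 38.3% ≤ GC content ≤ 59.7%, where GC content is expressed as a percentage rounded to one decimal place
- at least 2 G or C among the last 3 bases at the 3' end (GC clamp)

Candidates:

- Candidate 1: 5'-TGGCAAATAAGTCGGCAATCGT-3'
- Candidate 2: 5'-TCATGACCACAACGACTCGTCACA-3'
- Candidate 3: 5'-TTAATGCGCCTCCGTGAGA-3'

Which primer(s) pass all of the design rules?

Candidate 1 only.

Candidate 1 (22 nt, A=7 T=5 G=6 C=4): GC 10/22 = 45.5% ✓; 3' end CGT has 2 G/C ✓ — passes.
Candidate 2 (24 nt, A=8 T=4 G=3 C=9): GC 12/24 = 50.0% ✓; 3' end ACA has 1 G/C, need ≥2 ✗ — fails.
Candidate 3 (19 nt, A=4 T=5 G=5 C=5): GC 10/19 = 52.6% ✓; 3' end AGA has 1 G/C, need ≥2 ✗ — fails.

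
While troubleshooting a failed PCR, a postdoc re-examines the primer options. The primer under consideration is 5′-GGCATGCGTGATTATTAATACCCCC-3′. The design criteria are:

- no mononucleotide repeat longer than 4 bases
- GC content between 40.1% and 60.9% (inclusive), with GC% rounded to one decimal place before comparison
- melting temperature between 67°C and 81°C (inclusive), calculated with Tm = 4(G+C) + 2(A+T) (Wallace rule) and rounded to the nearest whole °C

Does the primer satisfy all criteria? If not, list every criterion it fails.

Fails: homopolymer run.

Base counts: A=6, T=7, G=5, C=7 (length 25).
homopolymer run: longest run = 5, exceeds 4 ✗
GC content: GC 12/25 = 48.0% ✓
Tm: Tm = 2·13 + 4·12 = 74°C ✓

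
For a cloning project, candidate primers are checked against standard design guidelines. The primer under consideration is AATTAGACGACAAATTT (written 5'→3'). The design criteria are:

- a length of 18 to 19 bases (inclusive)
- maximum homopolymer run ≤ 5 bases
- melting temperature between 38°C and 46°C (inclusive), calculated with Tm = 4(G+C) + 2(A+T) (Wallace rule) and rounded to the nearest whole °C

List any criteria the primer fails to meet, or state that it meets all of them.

Fails: length.

Base counts: A=8, T=5, G=2, C=2 (length 17).
length: length 17, outside 18–19 ✗
homopolymer run: longest run = 3 ✓
Tm: Tm = 2·13 + 4·4 = 42°C ✓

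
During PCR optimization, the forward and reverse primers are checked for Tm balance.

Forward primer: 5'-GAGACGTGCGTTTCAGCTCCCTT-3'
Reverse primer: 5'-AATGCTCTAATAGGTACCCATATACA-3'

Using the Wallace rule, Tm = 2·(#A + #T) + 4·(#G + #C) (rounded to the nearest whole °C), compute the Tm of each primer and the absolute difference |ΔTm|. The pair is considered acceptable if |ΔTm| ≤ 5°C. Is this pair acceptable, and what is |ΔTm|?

Forward: A=3 T=7 G=6 C=7 → Tm = 2·10 + 4·13 = 72°C.
Reverse: A=10 T=7 G=3 C=6 → Tm = 2·17 + 4·9 = 70°C.
|ΔTm| = |72 − 70| = 2°C, ≤ 5°C.

|ΔTm| = 2°C; the pair is acceptable.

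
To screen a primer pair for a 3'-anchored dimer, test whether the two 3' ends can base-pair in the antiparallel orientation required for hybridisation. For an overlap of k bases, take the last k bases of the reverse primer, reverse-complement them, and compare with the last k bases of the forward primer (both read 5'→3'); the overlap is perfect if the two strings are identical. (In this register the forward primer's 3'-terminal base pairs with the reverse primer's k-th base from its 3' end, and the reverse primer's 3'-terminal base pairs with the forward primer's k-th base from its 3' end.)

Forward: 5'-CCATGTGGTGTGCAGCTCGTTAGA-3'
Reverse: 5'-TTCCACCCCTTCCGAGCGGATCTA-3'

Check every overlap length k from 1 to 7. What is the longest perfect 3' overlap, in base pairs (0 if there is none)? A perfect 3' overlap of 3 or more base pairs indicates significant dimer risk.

Longest perfect overlap: 4 complementary base pairs; significant dimer risk (threshold 3).

Last 7 bases (5'→3') — forward …CGTTAGA, reverse …GGATCTA.
Reverse complement of the reverse primer's last 7 bases: TAGATCC; its first k bases are the reverse complement of the reverse primer's last k bases, so a perfect k-base overlap needs the forward primer's last k bases to equal them.
Comparing (forward last k vs required): k=1: A vs T ✗; k=2: GA vs TA ✗; k=3: AGA vs TAG ✗; k=4: TAGA vs TAGA ✓; k=5: TTAGA vs TAGAT ✗; k=6: GTTAGA vs TAGATC ✗; k=7: CGTTAGA vs TAGATCC ✗.
Only k = 4 is perfect, so the longest perfect 3' overlap is 4.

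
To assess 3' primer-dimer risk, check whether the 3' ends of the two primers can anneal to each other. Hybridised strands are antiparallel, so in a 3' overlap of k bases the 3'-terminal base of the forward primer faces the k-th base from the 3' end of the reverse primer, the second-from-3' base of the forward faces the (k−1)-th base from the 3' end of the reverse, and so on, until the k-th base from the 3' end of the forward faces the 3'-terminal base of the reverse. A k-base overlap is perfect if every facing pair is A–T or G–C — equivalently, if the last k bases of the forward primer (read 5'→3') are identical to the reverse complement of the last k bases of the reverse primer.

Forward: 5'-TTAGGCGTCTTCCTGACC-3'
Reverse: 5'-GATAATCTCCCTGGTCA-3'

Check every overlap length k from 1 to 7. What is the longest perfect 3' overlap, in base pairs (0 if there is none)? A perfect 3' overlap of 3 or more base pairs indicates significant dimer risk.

Longest perfect overlap: 5 complementary base pairs; significant dimer risk (threshold 3).

Last 7 bases (5'→3') — forward …CCTGACC, reverse …CTGGTCA.
Reverse complement of the reverse primer's last 7 bases: TGACCAG; its first k bases are the reverse complement of the reverse primer's last k bases, so a perfect k-base overlap needs the forward primer's last k bases to equal them.
Comparing (forward last k vs required): k=1: C vs T ✗; k=2: CC vs TG ✗; k=3: ACC vs TGA ✗; k=4: GACC vs TGAC ✗; k=5: TGACC vs TGACC ✓; k=6: CTGACC vs TGACCA ✗; k=7: CCTGACC vs TGACCAG ✗.
Only k = 5 is perfect, so the longest perfect 3' overlap is 5.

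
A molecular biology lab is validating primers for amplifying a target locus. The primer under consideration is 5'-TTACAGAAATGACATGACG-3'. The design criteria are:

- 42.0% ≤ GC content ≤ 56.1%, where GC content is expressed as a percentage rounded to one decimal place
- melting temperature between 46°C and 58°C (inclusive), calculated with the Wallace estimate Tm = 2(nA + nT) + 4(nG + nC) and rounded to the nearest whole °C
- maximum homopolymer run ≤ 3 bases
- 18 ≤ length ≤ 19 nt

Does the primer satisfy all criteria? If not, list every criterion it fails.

Fails: GC content.

Base counts: A=8, T=4, G=4, C=3 (length 19).
GC content: GC 7/19 = 36.8%, outside 42.0–56.1% ✗
Tm: Tm = 2·12 + 4·7 = 52°C ✓
homopolymer run: longest run = 3 ✓
length: length 19 ✓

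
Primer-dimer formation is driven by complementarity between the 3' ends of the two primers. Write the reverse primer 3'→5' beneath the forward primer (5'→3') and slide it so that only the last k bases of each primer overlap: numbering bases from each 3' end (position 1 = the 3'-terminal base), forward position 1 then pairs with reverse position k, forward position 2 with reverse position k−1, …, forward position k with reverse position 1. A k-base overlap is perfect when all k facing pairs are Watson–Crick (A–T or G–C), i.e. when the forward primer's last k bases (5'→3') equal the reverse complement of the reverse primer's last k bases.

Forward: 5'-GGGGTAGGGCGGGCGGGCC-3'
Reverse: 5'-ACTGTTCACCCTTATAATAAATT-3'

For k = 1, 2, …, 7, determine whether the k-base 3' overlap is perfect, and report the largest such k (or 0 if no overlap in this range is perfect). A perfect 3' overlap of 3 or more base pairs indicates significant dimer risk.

Last 7 bases (5'→3') — forward …GCGGGCC, reverse …ATAAATT.
Reverse complement of the reverse primer's last 7 bases: AATTTAT; its first k bases are the reverse complement of the reverse primer's last k bases, so a perfect k-base overlap needs the forward primer's last k bases to equal them.
Comparing (forward last k vs required): k=1: C vs A ✗; k=2: CC vs AA ✗; k=3: GCC vs AAT ✗; k=4: GGCC vs AATT ✗; k=5: GGGCC vs AATTT ✗; k=6: CGGGCC vs AATTTA ✗; k=7: GCGGGCC vs AATTTAT ✗.
No overlap length from 1 to 7 is perfect, so the longest perfect 3' overlap is 0.

Longest perfect overlap: 0 complementary base pairs; below the dimer-risk threshold (threshold 3).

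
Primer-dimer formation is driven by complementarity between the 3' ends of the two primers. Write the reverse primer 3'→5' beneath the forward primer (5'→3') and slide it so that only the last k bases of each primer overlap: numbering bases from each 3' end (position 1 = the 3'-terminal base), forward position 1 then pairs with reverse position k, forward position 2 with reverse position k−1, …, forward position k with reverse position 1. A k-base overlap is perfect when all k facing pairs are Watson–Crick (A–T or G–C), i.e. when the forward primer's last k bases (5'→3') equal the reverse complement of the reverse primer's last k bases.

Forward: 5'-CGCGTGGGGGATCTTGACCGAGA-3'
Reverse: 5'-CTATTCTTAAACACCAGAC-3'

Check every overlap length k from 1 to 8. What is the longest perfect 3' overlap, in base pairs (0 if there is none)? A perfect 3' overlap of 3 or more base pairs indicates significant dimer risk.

Longest perfect overlap: 0 complementary base pairs; below the dimer-risk threshold (threshold 3).

Last 8 bases (5'→3') — forward …GACCGAGA, reverse …CACCAGAC.
Reverse complement of the reverse primer's last 8 bases: GTCTGGTG; its first k bases are the reverse complement of the reverse primer's last k bases, so a perfect k-base overlap needs the forward primer's last k bases to equal them.
Comparing (forward last k vs required): k=1: A vs G ✗; k=2: GA vs GT ✗; k=3: AGA vs GTC ✗; k=4: GAGA vs GTCT ✗; k=5: CGAGA vs GTCTG ✗; k=6: CCGAGA vs GTCTGG ✗; k=7: ACCGAGA vs GTCTGGT ✗; k=8: GACCGAGA vs GTCTGGTG ✗.
No overlap length from 1 to 8 is perfect, so the longest perfect 3' overlap is 0.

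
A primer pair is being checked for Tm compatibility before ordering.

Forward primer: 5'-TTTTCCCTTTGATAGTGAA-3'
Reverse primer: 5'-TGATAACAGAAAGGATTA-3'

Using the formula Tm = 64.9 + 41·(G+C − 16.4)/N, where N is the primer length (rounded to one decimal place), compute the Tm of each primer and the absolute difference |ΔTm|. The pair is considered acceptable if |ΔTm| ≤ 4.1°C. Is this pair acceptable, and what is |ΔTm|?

|ΔTm| = 3.6°C; the pair is acceptable.

Forward: G+C = 6, N = 19 → Tm = 64.9 + 41·(6 − 16.4)/19 = 42.5°C.
Reverse: G+C = 5, N = 18 → Tm = 64.9 + 41·(5 − 16.4)/18 = 38.9°C.
|ΔTm| = |42.5 − 38.9| = 3.6°C, ≤ 4.1°C.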